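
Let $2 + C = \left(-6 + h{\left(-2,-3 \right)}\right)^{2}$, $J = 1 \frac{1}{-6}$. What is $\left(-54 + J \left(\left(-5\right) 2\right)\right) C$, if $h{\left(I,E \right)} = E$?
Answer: $- \frac{12403}{3} \approx -4134.3$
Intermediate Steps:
$J = - \frac{1}{6}$ ($J = 1 \left(- \frac{1}{6}\right) = - \frac{1}{6} \approx -0.16667$)
$C = 79$ ($C = -2 + \left(-6 - 3\right)^{2} = -2 + \left(-9\right)^{2} = -2 + 81 = 79$)
$\left(-54 + J \left(\left(-5\right) 2\right)\right) C = \left(-54 - \frac{\left(-5\right) 2}{6}\right) 79 = \left(-54 - - \frac{5}{3}\right) 79 = \left(-54 + \frac{5}{3}\right) 79 = \left(- \frac{157}{3}\right) 79 = - \frac{12403}{3}$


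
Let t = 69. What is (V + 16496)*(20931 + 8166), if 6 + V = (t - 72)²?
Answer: 480071403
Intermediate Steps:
V = 3 (V = -6 + (69 - 72)² = -6 + (-3)² = -6 + 9 = 3)
(V + 16496)*(20931 + 8166) = (3 + 16496)*(20931 + 8166) = 16499*29097 = 480071403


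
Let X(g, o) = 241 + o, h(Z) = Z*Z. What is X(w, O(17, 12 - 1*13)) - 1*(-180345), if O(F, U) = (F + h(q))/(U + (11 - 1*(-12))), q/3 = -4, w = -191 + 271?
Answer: 3973053/22 ≈ 1.8059e+5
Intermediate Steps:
w = 80
q = -12 (q = 3*(-4) = -12)
h(Z) = Z²
O(F, U) = (144 + F)/(23 + U) (O(F, U) = (F + (-12)²)/(U + (11 - 1*(-12))) = (F + 144)/(U + (11 + 12)) = (144 + F)/(U + 23) = (144 + F)/(23 + U))
X(w, O(17, 12 - 1*13)) - 1*(-180345) = (241 + (144 + 17)/(23 + (12 - 1*13))) - 1*(-180345) = (241 + 161/(23 + (12 - 13))) + 180345 = (241 + 161/(23 - 1)) + 180345 = (241 + 161/22) + 180345 = 5463/22 + 180345 = 3973053/22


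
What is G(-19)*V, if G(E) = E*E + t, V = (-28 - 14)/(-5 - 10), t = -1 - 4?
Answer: 4984/5 ≈ 996.80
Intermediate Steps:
t = -5
V = 14/5 (V = -42/(-15) = -42*(-1/15) = 14/5 ≈ 2.8000)
G(E) = -5 + E² (G(E) = E*E - 5 = E² - 5 = -5 + E²)
G(-19)*V = (-5 + (-19)²)*(14/5) = (-5 + 361)*(14/5) = 356*(14/5) = 4984/5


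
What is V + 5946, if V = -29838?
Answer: -23892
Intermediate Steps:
V + 5946 = -29838 + 5946 = -23892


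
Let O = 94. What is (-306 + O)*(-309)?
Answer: 65508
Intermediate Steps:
(-306 + O)*(-309) = (-306 + 94)*(-309) = -212*(-309) = 65508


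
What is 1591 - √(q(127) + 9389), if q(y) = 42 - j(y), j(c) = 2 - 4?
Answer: 1591 - √9433 ≈ 1493.9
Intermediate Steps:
j(c) = -2
q(y) = 44 (q(y) = 42 - 1*(-2) = 42 + 2 = 44)
1591 - √(q(127) + 9389) = 1591 - √(44 + 9389) = 1591 - √9433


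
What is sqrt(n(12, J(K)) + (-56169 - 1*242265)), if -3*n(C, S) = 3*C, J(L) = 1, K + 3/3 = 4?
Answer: I*sqrt(298446) ≈ 546.3*I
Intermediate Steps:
K = 3 (K = -1 + 4 = 3)
n(C, S) = -C
sqrt(n(12, J(K)) + (-56169 - 1*242265)) = sqrt(-1*12 + (-56169 - 1*242265)) = sqrt(-12 + (-56169 - 242265)) = sqrt(-12 - 298434) = sqrt(-298446) = I*sqrt(298446)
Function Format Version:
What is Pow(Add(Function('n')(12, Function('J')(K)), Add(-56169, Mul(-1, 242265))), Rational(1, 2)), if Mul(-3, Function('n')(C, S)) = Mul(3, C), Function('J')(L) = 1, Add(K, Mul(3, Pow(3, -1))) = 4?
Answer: Mul(I, Pow(298446, Rational(1, 2))) ≈ Mul(546.30, I)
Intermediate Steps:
K = 3 (K = Add(-1, 4) = 3)
Function('n')(C, S) = Mul(-1, C) (Function('n')(C, S) = Mul(Rational(-1, 3), Mul(3, C)) = Mul(-1, C))
Pow(Add(Function('n')(12, Function('J')(K)), Add(-56169, Mul(-1, 242265))), Rational(1, 2)) = Pow(Add(Mul(-1, 12), Add(-56169, Mul(-1, 242265))), Rational(1, 2)) = Pow(Add(-12, Add(-56169, -242265)), Rational(1, 2)) = Pow(Add(-12, -298434), Rational(1, 2)) = Pow(-298446, Rational(1, 2)) = Mul(I, Pow(298446, Rational(1, 2)))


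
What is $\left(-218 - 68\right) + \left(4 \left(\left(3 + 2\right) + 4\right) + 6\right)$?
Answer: $-244$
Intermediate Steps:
$\left(-218 - 68\right) + \left(4 \left(\left(3 + 2\right) + 4\right) + 6\right) = -286 + \left(4 \left(5 + 4\right) + 6\right) = -286 + \left(4 \cdot 9 + 6\right) = -286 + \left(36 + 6\right) = -286 + 42 = -244$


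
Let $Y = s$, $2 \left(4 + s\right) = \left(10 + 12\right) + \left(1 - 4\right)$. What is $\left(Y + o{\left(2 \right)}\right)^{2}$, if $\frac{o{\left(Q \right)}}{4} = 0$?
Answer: $\frac{121}{4} \approx 30.25$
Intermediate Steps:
$o{\left(Q \right)} = 0$ ($o{\left(Q \right)} = 4 \cdot 0 = 0$)
$s = \frac{11}{2}$ ($s = -4 + \frac{\left(10 + 12\right) + \left(1 - 4\right)}{2} = -4 + \frac{22 - 3}{2} = -4 + \frac{1}{2} \cdot 19 = -4 + \frac{19}{2} = \frac{11}{2} \approx 5.5$)
$Y = \frac{11}{2} \approx 5.5$
$\left(Y + o{\left(2 \right)}\right)^{2} = \left(\frac{11}{2} + 0\right)^{2} = \left(\frac{11}{2}\right)^{2} = \frac{121}{4}$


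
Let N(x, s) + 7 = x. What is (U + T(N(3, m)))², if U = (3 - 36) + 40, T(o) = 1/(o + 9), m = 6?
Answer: 1296/25 ≈ 51.840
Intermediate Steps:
N(x, s) = -7 + x
T(o) = 1/(9 + o)
U = 7 (U = -33 + 40 = 7)
(U + T(N(3, m)))² = (7 + 1/(9 + (-7 + 3)))² = (7 + 1/(9 - 4))² = (7 + 1/5)² = (7 + ⅕)² = (36/5)² = 1296/25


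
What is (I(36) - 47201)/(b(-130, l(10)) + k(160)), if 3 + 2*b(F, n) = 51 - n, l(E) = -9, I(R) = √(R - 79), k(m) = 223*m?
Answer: -94402/71417 + 2*I*√43/71417 ≈ -1.3218 + 0.00018364*I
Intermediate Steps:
I(R) = √(-79 + R)
b(F, n) = 24 - n/2 (b(F, n) = -3/2 + (51 - n)/2 = -3/2 + (51/2 - n/2) = 24 - n/2)
(I(36) - 47201)/(b(-130, l(10)) + k(160)) = (√(-79 + 36) - 47201)/((24 - ½*(-9)) + 223*160) = (√(-43) - 47201)/((24 + 9/2) + 35680) = (I*√43 - 47201)/(57/2 + 35680) = (-47201 + I*√43)/(71417/2) = (-47201 + I*√43)*(2/71417) = -94402/71417 + 2*I*√43/71417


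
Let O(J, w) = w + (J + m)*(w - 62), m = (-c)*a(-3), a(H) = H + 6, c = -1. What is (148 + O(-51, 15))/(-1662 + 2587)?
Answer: 2419/925 ≈ 2.6151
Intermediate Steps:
a(H) = 6 + H
m = 3 (m = (-1*(-1))*(6 - 3) = 1*3 = 3)
O(J, w) = w + (-62 + w)*(3 + J) (O(J, w) = w + (J + 3)*(w - 62) = w + (3 + J)*(-62 + w) = w + (-62 + w)*(3 + J))
(148 + O(-51, 15))/(-1662 + 2587) = (148 + (-186 - 62*(-51) + 4*15 - 51*15))/(-1662 + 2587) = (148 + (-186 + 3162 + 60 - 765))/925 = (148 + 2271)*(1/925) = 2419*(1/925) = 2419/925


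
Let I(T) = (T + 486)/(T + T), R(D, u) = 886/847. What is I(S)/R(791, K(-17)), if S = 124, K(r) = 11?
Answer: 258335/109864 ≈ 2.3514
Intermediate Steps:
R(D, u) = 886/847 (R(D, u) = 886*(1/847) = 886/847)
I(T) = (486 + T)/(2*T) (I(T) = (486 + T)/((2*T)) = (486 + T)*(1/(2*T)) = (486 + T)/(2*T))
I(S)/R(791, K(-17)) = ((½)*(486 + 124)/124)/(886/847) = ((½)*(1/124)*610)*(847/886) = (305/124)*(847/886) = 258335/109864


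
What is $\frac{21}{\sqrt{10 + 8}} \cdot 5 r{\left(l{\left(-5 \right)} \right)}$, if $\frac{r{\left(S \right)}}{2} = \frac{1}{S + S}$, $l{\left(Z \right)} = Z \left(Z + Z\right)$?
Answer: $\frac{7 \sqrt{2}}{20} \approx 0.49497$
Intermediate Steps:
$l{\left(Z \right)} = 2 Z^{2}$ ($l{\left(Z \right)} = Z 2 Z = 2 Z^{2}$)
$r{\left(S \right)} = \frac{1}{S}$ ($r{\left(S \right)} = \frac{2}{S + S} = \frac{2}{2 S} = 2 \frac{1}{2 S} = \frac{1}{S}$)
$\frac{21}{\sqrt{10 + 8}} \cdot 5 r{\left(l{\left(-5 \right)} \right)} = \frac{\frac{21}{\sqrt{10 + 8}} \cdot 5}{2 \left(-5\right)^{2}} = \frac{\frac{21}{\sqrt{18}} \cdot 5}{2 \cdot 25} = \frac{\frac{21}{3 \sqrt{2}} \cdot 5}{50} = 21 \frac{\sqrt{2}}{6} \cdot 5 \cdot \frac{1}{50} = \frac{7 \sqrt{2}}{2} \cdot 5 \cdot \frac{1}{50} = \frac{35 \sqrt{2}}{2} \cdot \frac{1}{50} = \frac{7 \sqrt{2}}{20}$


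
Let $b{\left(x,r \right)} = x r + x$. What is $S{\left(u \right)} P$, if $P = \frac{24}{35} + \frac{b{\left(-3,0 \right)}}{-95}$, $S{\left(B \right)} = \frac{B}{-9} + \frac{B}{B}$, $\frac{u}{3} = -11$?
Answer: $\frac{318}{95} \approx 3.3474$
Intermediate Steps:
$u = -33$ ($u = 3 \left(-11\right) = -33$)
$b{\left(x,r \right)} = x + r x$ ($b{\left(x,r \right)} = r x + x = x + r x$)
$S{\left(B \right)} = 1 - \frac{B}{9}$ ($S{\left(B \right)} = B \left(- \frac{1}{9}\right) + 1 = - \frac{B}{9} + 1 = 1 - \frac{B}{9}$)
$P = \frac{477}{665}$ ($P = \frac{24}{35} + \frac{\left(-3\right) \left(1 + 0\right)}{-95} = 24 \cdot \frac{1}{35} + \left(-3\right) 1 \left(- \frac{1}{95}\right) = \frac{24}{35} - - \frac{3}{95} = \frac{24}{35} + \frac{3}{95} = \frac{477}{665} \approx 0.71729$)
$S{\left(u \right)} P = \left(1 - - \frac{11}{3}\right) \frac{477}{665} = \left(1 + \frac{11}{3}\right) \frac{477}{665} = \frac{14}{3} \cdot \frac{477}{665} = \frac{318}{95}$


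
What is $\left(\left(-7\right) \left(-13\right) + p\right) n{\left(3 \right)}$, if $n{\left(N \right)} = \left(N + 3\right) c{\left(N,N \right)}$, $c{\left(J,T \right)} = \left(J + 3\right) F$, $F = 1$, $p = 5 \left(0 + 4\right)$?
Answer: $3996$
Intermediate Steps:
$p = 20$ ($p = 5 \cdot 4 = 20$)
$c{\left(J,T \right)} = 3 + J$ ($c{\left(J,T \right)} = \left(J + 3\right) 1 = \left(3 + J\right) 1 = 3 + J$)
$n{\left(N \right)} = \left(3 + N\right)^{2}$ ($n{\left(N \right)} = \left(N + 3\right) \left(3 + N\right) = \left(3 + N\right) \left(3 + N\right) = \left(3 + N\right)^{2}$)
$\left(\left(-7\right) \left(-13\right) + p\right) n{\left(3 \right)} = \left(\left(-7\right) \left(-13\right) + 20\right) \left(3 + 3\right)^{2} = \left(91 + 20\right) 6^{2} = 111 \cdot 36 = 3996$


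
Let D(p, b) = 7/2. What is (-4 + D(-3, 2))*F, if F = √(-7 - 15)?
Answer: -I*√22/2 ≈ -2.3452*I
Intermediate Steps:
D(p, b) = 7/2 (D(p, b) = 7*(½) = 7/2)
F = I*√22 (F = √(-22) = I*√22 ≈ 4.6904*I)
(-4 + D(-3, 2))*F = (-4 + 7/2)*(I*√22) = -I*√22/2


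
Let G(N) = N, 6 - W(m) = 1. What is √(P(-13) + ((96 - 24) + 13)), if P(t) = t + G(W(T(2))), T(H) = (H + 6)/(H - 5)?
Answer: √77 ≈ 8.7750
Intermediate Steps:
T(H) = (6 + H)/(-5 + H)
W(m) = 5 (W(m) = 6 - 1*1 = 6 - 1 = 5)
P(t) = 5 + t (P(t) = t + 5 = 5 + t)
√(P(-13) + ((96 - 24) + 13)) = √((5 - 13) + ((96 - 24) + 13)) = √(-8 + (72 + 13)) = √(-8 + 85) = √77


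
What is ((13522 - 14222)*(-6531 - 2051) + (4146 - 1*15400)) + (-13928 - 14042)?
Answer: 5968176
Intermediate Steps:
((13522 - 14222)*(-6531 - 2051) + (4146 - 1*15400)) + (-13928 - 14042) = (-700*(-8582) + (4146 - 15400)) - 27970 = (6007400 - 11254) - 27970 = 5996146 - 27970 = 5968176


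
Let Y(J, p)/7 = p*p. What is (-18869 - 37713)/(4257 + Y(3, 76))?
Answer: -56582/44689 ≈ -1.2661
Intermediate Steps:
Y(J, p) = 7*p**2 (Y(J, p) = 7*(p*p) = 7*p**2)
(-18869 - 37713)/(4257 + Y(3, 76)) = (-18869 - 37713)/(4257 + 7*76**2) = -56582/(4257 + 7*5776) = -56582/(4257 + 40432) = -56582/44689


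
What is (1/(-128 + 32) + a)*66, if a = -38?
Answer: -40139/16 ≈ -2508.7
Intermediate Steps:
(1/(-128 + 32) + a)*66 = (1/(-128 + 32) - 38)*66 = (1/(-96) - 38)*66 = (-1/96 - 38)*66 = -3649/96*66 = -40139/16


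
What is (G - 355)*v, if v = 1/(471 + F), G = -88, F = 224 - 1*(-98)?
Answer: -443/793 ≈ -0.55864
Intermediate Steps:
F = 322 (F = 224 + 98 = 322)
v = 1/793 (v = 1/(471 + 322) = 1/793 ≈ 0.0012610)
(G - 355)*v = (-88 - 355)*(1/793) = -443*1/793 = -443/793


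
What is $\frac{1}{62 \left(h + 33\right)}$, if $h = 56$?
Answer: $\frac{1}{5518} \approx 0.00018123$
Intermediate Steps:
$\frac{1}{62 \left(h + 33\right)} = \frac{1}{62 \left(56 + 33\right)} = \frac{1}{62 \cdot 89} = \frac{1}{5518}$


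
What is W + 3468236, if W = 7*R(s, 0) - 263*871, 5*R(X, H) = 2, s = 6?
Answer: 16195829/5 ≈ 3.2392e+6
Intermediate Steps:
R(X, H) = ⅖ (R(X, H) = (⅕)*2 = ⅖)
W = -1145351/5 (W = 7*(⅖) - 263*871 = 14/5 - 229073 = -1145351/5 ≈ -2.2907e+5)
W + 3468236 = -1145351/5 + 3468236 = 16195829/5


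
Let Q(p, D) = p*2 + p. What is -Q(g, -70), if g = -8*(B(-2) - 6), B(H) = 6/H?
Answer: -216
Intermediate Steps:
g = 72 (g = -8*(6/(-2) - 6) = -8*(6*(-1/2) - 6) = -8*(-3 - 6) = -8*(-9) = 72)
Q(p, D) = 3*p (Q(p, D) = 2*p + p = 3*p)
-Q(g, -70) = -3*72 = -1*216 = -216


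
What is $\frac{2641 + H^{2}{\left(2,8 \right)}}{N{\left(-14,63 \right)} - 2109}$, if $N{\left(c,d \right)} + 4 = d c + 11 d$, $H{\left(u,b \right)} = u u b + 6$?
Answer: $- \frac{4085}{2302} \approx -1.7745$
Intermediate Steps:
$H{\left(u,b \right)} = 6 + b u^{2}$ ($H{\left(u,b \right)} = u^{2} b + 6 = b u^{2} + 6 = 6 + b u^{2}$)
$N{\left(c,d \right)} = -4 + 11 d + c d$ ($N{\left(c,d \right)} = -4 + \left(d c + 11 d\right) = -4 + \left(c d + 11 d\right) = -4 + \left(11 d + c d\right) = -4 + 11 d + c d$)
$\frac{2641 + H^{2}{\left(2,8 \right)}}{N{\left(-14,63 \right)} - 2109} = \frac{2641 + \left(6 + 8 \cdot 2^{2}\right)^{2}}{\left(-4 + 11 \cdot 63 - 882\right) - 2109} = \frac{2641 + \left(6 + 8 \cdot 4\right)^{2}}{\left(-4 + 693 - 882\right) - 2109} = \frac{2641 + \left(6 + 32\right)^{2}}{-193 - 2109} = \frac{2641 + 38^{2}}{-2302} = \left(2641 + 1444\right) \left(- \frac{1}{2302}\right) = 4085 \left(- \frac{1}{2302}\right) = - \frac{4085}{2302}$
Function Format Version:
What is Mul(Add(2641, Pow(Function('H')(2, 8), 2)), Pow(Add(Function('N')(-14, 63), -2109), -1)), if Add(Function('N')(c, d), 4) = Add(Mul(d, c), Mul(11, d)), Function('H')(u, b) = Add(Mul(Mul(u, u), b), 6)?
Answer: Rational(-4085, 2302) ≈ -1.7745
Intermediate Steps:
Function('H')(u, b) = Add(6, Mul(b, Pow(u, 2))) (Function('H')(u, b) = Add(Mul(Pow(u, 2), b), 6) = Add(Mul(b, Pow(u, 2)), 6) = Add(6, Mul(b, Pow(u, 2))))
Function('N')(c, d) = Add(-4, Mul(11, d), Mul(c, d)) (Function('N')(c, d) = Add(-4, Add(Mul(d, c), Mul(11, d))) = Add(-4, Add(Mul(c, d), Mul(11, d))) = Add(-4, Add(Mul(11, d), Mul(c, d))) = Add(-4, Mul(11, d), Mul(c, d)))
Mul(Add(2641, Pow(Function('H')(2, 8), 2)), Pow(Add(Function('N')(-14, 63), -2109), -1)) = Mul(Add(2641, Pow(Add(6, Mul(8, Pow(2, 2))), 2)), Pow(Add(Add(-4, Mul(11, 63), Mul(-14, 63)), -2109), -1)) = Mul(Add(2641, Pow(Add(6, Mul(8, 4)), 2)), Pow(Add(Add(-4, 693, -882), -2109), -1)) = Mul(Add(2641, Pow(Add(6, 32), 2)), Pow(Add(-193, -2109), -1)) = Mul(Add(2641, Pow(38, 2)), Pow(-2302, -1)) = Mul(Add(2641, 1444), Rational(-1, 2302)) = Mul(4085, Rational(-1, 2302)) = Rational(-4085, 2302)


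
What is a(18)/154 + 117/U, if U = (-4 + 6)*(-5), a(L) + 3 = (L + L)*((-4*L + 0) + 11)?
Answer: -10002/385 ≈ -25.979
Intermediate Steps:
a(L) = -3 + 2*L*(11 - 4*L) (a(L) = -3 + (L + L)*((-4*L + 0) + 11) = -3 + (2*L)*(-4*L + 11) = -3 + (2*L)*(11 - 4*L) = -3 + 2*L*(11 - 4*L))
U = -10 (U = 2*(-5) = -10)
a(18)/154 + 117/U = (-3 - 8*18**2 + 22*18)/154 + 117/(-10) = (-3 - 8*324 + 396)*(1/154) + 117*(-1/10) = (-3 - 2592 + 396)*(1/154) - 117/10 = -2199*1/154 - 117/10 = -2199/154 - 117/10 = -10002/385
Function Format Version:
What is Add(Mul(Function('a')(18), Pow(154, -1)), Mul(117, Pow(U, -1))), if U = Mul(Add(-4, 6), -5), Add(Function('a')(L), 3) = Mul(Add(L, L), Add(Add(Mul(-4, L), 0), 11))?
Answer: Rational(-10002, 385) ≈ -25.979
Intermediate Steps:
Function('a')(L) = Add(-3, Mul(2, L, Add(11, Mul(-4, L)))) (Function('a')(L) = Add(-3, Mul(Add(L, L), Add(Add(Mul(-4, L), 0), 11))) = Add(-3, Mul(Mul(2, L), Add(Mul(-4, L), 11))) = Add(-3, Mul(Mul(2, L), Add(11, Mul(-4, L)))) = Add(-3, Mul(2, L, Add(11, Mul(-4, L)))))
U = -10 (U = Mul(2, -5) = -10)
Add(Mul(Function('a')(18), Pow(154, -1)), Mul(117, Pow(U, -1))) = Add(Mul(Add(-3, Mul(-8, Pow(18, 2)), Mul(22, 18)), Pow(154, -1)), Mul(117, Pow(-10, -1))) = Add(Mul(Add(-3, Mul(-8, 324), 396), Rational(1, 154)), Mul(117, Rational(-1, 10))) = Add(Mul(Add(-3, -2592, 396), Rational(1, 154)), Rational(-117, 10)) = Add(Mul(-2199, Rational(1, 154)), Rational(-117, 10)) = Add(Rational(-2199, 154), Rational(-117, 10)) = Rational(-10002, 385)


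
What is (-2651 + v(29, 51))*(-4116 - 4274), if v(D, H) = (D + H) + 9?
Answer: 21495180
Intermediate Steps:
v(D, H) = 9 + D + H
(-2651 + v(29, 51))*(-4116 - 4274) = (-2651 + (9 + 29 + 51))*(-4116 - 4274) = (-2651 + 89)*(-8390) = -2562*(-8390) = 21495180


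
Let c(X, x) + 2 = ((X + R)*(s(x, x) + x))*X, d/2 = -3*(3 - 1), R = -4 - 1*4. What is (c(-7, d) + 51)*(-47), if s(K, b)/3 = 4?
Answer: -2303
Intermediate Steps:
R = -8 (R = -4 - 4 = -8)
s(K, b) = 12 (s(K, b) = 3*4 = 12)
d = -12 (d = 2*(-3*(3 - 1)) = 2*(-3*2) = 2*(-6) = -12)
c(X, x) = -2 + X*(-8 + X)*(12 + x) (c(X, x) = -2 + ((X - 8)*(12 + x))*X = -2 + ((-8 + X)*(12 + x))*X = -2 + X*(-8 + X)*(12 + x))
(c(-7, d) + 51)*(-47) = ((-2 - 96*(-7) + 12*(-7)² - 12*(-7)² - 8*(-7)*(-12)) + 51)*(-47) = ((-2 + 672 + 12*49 - 12*49 - 672) + 51)*(-47) = ((-2 + 672 + 588 - 588 - 672) + 51)*(-47) = (-2 + 51)*(-47) = 49*(-47) = -2303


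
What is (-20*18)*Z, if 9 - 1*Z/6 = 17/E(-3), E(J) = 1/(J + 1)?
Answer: -92880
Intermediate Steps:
E(J) = 1/(1 + J)
Z = 258 (Z = 54 - 102/(1/(1 - 3)) = 54 - 102/(1/(-2)) = 54 - 102/(-½) = 54 - 102*(-2) = 54 - 6*(-34) = 54 + 204 = 258)
(-20*18)*Z = -20*18*258 = -360*258 = -92880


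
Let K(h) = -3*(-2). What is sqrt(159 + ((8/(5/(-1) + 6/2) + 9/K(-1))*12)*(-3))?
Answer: sqrt(249) ≈ 15.780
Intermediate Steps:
K(h) = 6
sqrt(159 + ((8/(5/(-1) + 6/2) + 9/K(-1))*12)*(-3)) = sqrt(159 + ((8/(5/(-1) + 6/2) + 9/6)*12)*(-3)) = sqrt(159 + ((8/(5*(-1) + 6*(1/2)) + 9*(1/6))*12)*(-3)) = sqrt(159 + ((8/(-5 + 3) + 3/2)*12)*(-3)) = sqrt(159 + ((8/(-2) + 3/2)*12)*(-3)) = sqrt(159 + ((8*(-1/2) + 3/2)*12)*(-3)) = sqrt(159 + ((-4 + 3/2)*12)*(-3)) = sqrt(159 - 5/2*12*(-3)) = sqrt(159 - 30*(-3)) = sqrt(159 + 90) = sqrt(249)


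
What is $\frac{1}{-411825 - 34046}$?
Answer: $- \frac{1}{445871} \approx -2.2428 \cdot 10^{-6}$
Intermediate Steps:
$\frac{1}{-411825 - 34046} = \frac{1}{-445871} = - \frac{1}{445871}$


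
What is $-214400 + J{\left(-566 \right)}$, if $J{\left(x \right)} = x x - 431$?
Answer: $105525$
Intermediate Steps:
$J{\left(x \right)} = -431 + x^{2}$ ($J{\left(x \right)} = x^{2} - 431 = -431 + x^{2}$)
$-214400 + J{\left(-566 \right)} = -214400 - \left(431 - \left(-566\right)^{2}\right) = -214400 + \left(-431 + 320356\right) = -214400 + 319925 = 105525$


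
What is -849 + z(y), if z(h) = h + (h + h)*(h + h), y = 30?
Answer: 2781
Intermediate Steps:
z(h) = h + 4*h² (z(h) = h + (2*h)*(2*h) = h + 4*h²)
-849 + z(y) = -849 + 30*(1 + 4*30) = -849 + 30*(1 + 120) = -849 + 30*121 = -849 + 3630 = 2781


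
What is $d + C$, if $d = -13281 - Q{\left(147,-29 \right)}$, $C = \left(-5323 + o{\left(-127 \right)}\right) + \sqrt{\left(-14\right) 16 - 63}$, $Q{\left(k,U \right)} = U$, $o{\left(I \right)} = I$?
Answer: $-18702 + i \sqrt{287} \approx -18702.0 + 16.941 i$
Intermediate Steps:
$C = -5450 + i \sqrt{287}$ ($C = \left(-5323 - 127\right) + \sqrt{\left(-14\right) 16 - 63} = -5450 + \sqrt{-224 - 63} = -5450 + \sqrt{-287} = -5450 + i \sqrt{287} \approx -5450.0 + 16.941 i$)
$d = -13252$ ($d = -13281 - -29 = -13281 + 29 = -13252$)
$d + C = -13252 - \left(5450 - i \sqrt{287}\right) = -18702 + i \sqrt{287}$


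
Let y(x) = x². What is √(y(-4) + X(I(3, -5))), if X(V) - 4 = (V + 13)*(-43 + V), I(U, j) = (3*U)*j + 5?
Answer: √2261 ≈ 47.550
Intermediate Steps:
I(U, j) = 5 + 3*U*j (I(U, j) = 3*U*j + 5 = 5 + 3*U*j)
X(V) = 4 + (-43 + V)*(13 + V) (X(V) = 4 + (V + 13)*(-43 + V) = 4 + (13 + V)*(-43 + V) = 4 + (-43 + V)*(13 + V))
√(y(-4) + X(I(3, -5))) = √((-4)² + (-555 + (5 + 3*3*(-5))² - 30*(5 + 3*3*(-5)))) = √(16 + (-555 + (5 - 45)² - 30*(5 - 45))) = √(16 + (-555 + (-40)² - 30*(-40))) = √(16 + (-555 + 1600 + 1200)) = √(16 + 2245) = √2261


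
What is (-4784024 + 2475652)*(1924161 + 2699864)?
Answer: -10673969837300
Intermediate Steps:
(-4784024 + 2475652)*(1924161 + 2699864) = -2308372*4624025 = -10673969837300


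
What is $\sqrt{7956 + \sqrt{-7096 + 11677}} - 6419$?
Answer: $-6419 + \sqrt{7956 + 3 \sqrt{509}} \approx -6329.4$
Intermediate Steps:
$\sqrt{7956 + \sqrt{-7096 + 11677}} - 6419 = \sqrt{7956 + \sqrt{4581}} - 6419 = \sqrt{7956 + 3 \sqrt{509}} - 6419 = -6419 + \sqrt{7956 + 3 \sqrt{509}}$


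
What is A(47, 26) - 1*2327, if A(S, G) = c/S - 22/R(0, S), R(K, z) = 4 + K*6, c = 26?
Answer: -219203/94 ≈ -2331.9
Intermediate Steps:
R(K, z) = 4 + 6*K
A(S, G) = -11/2 + 26/S (A(S, G) = 26/S - 22/(4 + 6*0) = 26/S - 22/(4 + 0) = 26/S - 22/4 = 26/S - 22*¼ = 26/S - 11/2 = -11/2 + 26/S)
A(47, 26) - 1*2327 = (-11/2 + 26/47) - 1*2327 = (-11/2 + 26*(1/47)) - 2327 = (-11/2 + 26/47) - 2327 = -465/94 - 2327 = -219203/94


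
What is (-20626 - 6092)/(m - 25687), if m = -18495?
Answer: 13359/22091 ≈ 0.60473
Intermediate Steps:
(-20626 - 6092)/(m - 25687) = (-20626 - 6092)/(-18495 - 25687) = -26718/(-44182) = -26718*(-1/44182) = 13359/22091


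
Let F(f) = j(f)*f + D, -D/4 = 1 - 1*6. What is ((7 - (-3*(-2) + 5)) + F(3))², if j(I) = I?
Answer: 625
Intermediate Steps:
D = 20 (D = -4*(1 - 1*6) = -4*(1 - 6) = -4*(-5) = 20)
F(f) = 20 + f² (F(f) = f*f + 20 = f² + 20 = 20 + f²)
((7 - (-3*(-2) + 5)) + F(3))² = ((7 - (-3*(-2) + 5)) + (20 + 3²))² = ((7 - (6 + 5)) + (20 + 9))² = ((7 - 1*11) + 29)² = ((7 - 11) + 29)² = (-4 + 29)² = 25² = 625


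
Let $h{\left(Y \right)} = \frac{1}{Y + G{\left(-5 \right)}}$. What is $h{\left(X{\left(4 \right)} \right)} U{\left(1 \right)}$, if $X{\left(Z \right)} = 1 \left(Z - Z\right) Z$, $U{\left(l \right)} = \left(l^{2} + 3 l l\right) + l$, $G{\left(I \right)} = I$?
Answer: $-1$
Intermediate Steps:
$U{\left(l \right)} = l + 4 l^{2}$ ($U{\left(l \right)} = \left(l^{2} + 3 l^{2}\right) + l = 4 l^{2} + l = l + 4 l^{2}$)
$X{\left(Z \right)} = 0$ ($X{\left(Z \right)} = 1 \cdot 0 Z = 0 Z = 0$)
$h{\left(Y \right)} = \frac{1}{-5 + Y}$ ($h{\left(Y \right)} = \frac{1}{Y - 5} = \frac{1}{-5 + Y}$)
$h{\left(X{\left(4 \right)} \right)} U{\left(1 \right)} = \frac{1 \left(1 + 4 \cdot 1\right)}{-5 + 0} = \frac{1 \left(1 + 4\right)}{-5} = - \frac{1 \cdot 5}{5} = \left(- \frac{1}{5}\right) 5 = -1$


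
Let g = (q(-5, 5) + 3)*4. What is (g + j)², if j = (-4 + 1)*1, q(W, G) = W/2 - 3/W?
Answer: 49/25 ≈ 1.9600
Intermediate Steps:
q(W, G) = W/2 - 3/W (q(W, G) = W*(½) - 3/W = W/2 - 3/W)
j = -3 (j = -3*1 = -3)
g = 22/5 (g = (((½)*(-5) - 3/(-5)) + 3)*4 = ((-5/2 - 3*(-⅕)) + 3)*4 = ((-5/2 + ⅗) + 3)*4 = (-19/10 + 3)*4 = (11/10)*4 = 22/5 ≈ 4.4000)
(g + j)² = (22/5 - 3)² = (7/5)² = 49/25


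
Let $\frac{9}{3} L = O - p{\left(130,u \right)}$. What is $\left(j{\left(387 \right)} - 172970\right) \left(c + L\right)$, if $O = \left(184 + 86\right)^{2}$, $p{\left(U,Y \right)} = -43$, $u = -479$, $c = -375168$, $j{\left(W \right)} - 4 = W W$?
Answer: $\frac{24416257517}{3} \approx 8.1388 \cdot 10^{9}$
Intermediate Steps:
$j{\left(W \right)} = 4 + W^{2}$ ($j{\left(W \right)} = 4 + W W = 4 + W^{2}$)
$O = 72900$ ($O = 270^{2} = 72900$)
$L = \frac{72943}{3}$ ($L = \frac{72900 - -43}{3} = \frac{72900 + 43}{3} = \frac{1}{3} \cdot 72943 = \frac{72943}{3} \approx 24314.0$)
$\left(j{\left(387 \right)} - 172970\right) \left(c + L\right) = \left(\left(4 + 387^{2}\right) - 172970\right) \left(-375168 + \frac{72943}{3}\right) = \left(\left(4 + 149769\right) - 172970\right) \left(- \frac{1052561}{3}\right) = \left(149773 - 172970\right) \left(- \frac{1052561}{3}\right) = \left(-23197\right) \left(- \frac{1052561}{3}\right) = \frac{24416257517}{3}$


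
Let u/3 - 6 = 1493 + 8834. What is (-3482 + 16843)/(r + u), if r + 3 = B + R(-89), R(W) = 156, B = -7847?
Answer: 13361/23305 ≈ 0.57331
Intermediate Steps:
r = -7694 (r = -3 + (-7847 + 156) = -3 - 7691 = -7694)
u = 30999 (u = 18 + 3*(1493 + 8834) = 18 + 3*10327 = 18 + 30981 = 30999)
(-3482 + 16843)/(r + u) = (-3482 + 16843)/(-7694 + 30999) = 13361/23305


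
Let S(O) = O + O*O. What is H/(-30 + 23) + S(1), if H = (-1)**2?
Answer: 13/7 ≈ 1.8571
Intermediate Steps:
H = 1
S(O) = O + O**2
H/(-30 + 23) + S(1) = 1/(-30 + 23) + 1*(1 + 1) = 1/(-7) + 1*2 = -1/7*1 + 2 = -1/7 + 2 = 13/7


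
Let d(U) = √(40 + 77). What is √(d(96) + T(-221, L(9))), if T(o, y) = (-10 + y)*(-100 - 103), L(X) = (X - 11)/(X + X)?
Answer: √(18473 + 27*√13)/3 ≈ 45.424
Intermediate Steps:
d(U) = 3*√13 (d(U) = √117 = 3*√13)
L(X) = (-11 + X)/(2*X) (L(X) = (-11 + X)/((2*X)) = (-11 + X)*(1/(2*X)) = (-11 + X)/(2*X))
T(o, y) = 2030 - 203*y (T(o, y) = (-10 + y)*(-203) = 2030 - 203*y)
√(d(96) + T(-221, L(9))) = √(3*√13 + (2030 - 203*(-11 + 9)/(2*9))) = √(3*√13 + (2030 - 203*(-2)/(2*9))) = √(3*√13 + (2030 - 203*(-⅑))) = √(3*√13 + (2030 + 203/9)) = √(3*√13 + 18473/9) = √(18473/9 + 3*√13)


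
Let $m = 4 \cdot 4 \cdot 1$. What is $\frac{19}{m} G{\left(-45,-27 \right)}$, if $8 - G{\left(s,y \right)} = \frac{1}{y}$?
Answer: $\frac{4123}{432} \approx 9.544$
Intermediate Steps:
$m = 16$ ($m = 16 \cdot 1 = 16$)
$G{\left(s,y \right)} = 8 - \frac{1}{y}$
$\frac{19}{m} G{\left(-45,-27 \right)} = \frac{19}{16} \left(8 - \frac{1}{-27}\right) = 19 \cdot \frac{1}{16} \left(8 - - \frac{1}{27}\right) = \frac{19 \left(8 + \frac{1}{27}\right)}{16} = \frac{19}{16} \cdot \frac{217}{27} = \frac{4123}{432}$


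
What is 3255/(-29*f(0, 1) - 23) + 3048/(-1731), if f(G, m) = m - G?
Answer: -1930967/30004 ≈ -64.357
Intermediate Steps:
3255/(-29*f(0, 1) - 23) + 3048/(-1731) = 3255/(-29*(1 - 1*0) - 23) + 3048/(-1731) = 3255/(-29*(1 + 0) - 23) + 3048*(-1/1731) = 3255/(-29*1 - 23) - 1016/577 = 3255/(-29 - 23) - 1016/577 = 3255/(-52) - 1016/577 = 3255*(-1/52) - 1016/577 = -3255/52 - 1016/577 = -1930967/30004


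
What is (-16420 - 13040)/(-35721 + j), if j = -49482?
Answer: 9820/28401 ≈ 0.34576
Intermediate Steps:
(-16420 - 13040)/(-35721 + j) = (-16420 - 13040)/(-35721 - 49482) = -29460/(-85203) = -29460*(-1/85203) = 9820/28401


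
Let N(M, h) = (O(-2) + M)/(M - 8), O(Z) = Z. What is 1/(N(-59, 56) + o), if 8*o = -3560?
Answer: -67/29754 ≈ -0.0022518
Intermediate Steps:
o = -445 (o = (1/8)*(-3560) = -445)
N(M, h) = (-2 + M)/(-8 + M) (N(M, h) = (-2 + M)/(M - 8) = (-2 + M)/(-8 + M))
1/(N(-59, 56) + o) = 1/((-2 - 59)/(-8 - 59) - 445) = 1/(-61/(-67) - 445) = 1/(-1/67*(-61) - 445) = 1/(61/67 - 445) = 1/(-29754/67) = -67/29754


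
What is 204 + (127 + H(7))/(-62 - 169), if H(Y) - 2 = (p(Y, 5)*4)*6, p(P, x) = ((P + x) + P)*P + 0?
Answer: 14601/77 ≈ 189.62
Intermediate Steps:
p(P, x) = P*(x + 2*P) (p(P, x) = (x + 2*P)*P + 0 = P*(x + 2*P) + 0 = P*(x + 2*P))
H(Y) = 2 + 24*Y*(5 + 2*Y) (H(Y) = 2 + ((Y*(5 + 2*Y))*4)*6 = 2 + (4*Y*(5 + 2*Y))*6 = 2 + 24*Y*(5 + 2*Y))
204 + (127 + H(7))/(-62 - 169) = 204 + (127 + (2 + 48*7² + 120*7))/(-62 - 169) = 204 + (127 + (2 + 48*49 + 840))/(-231) = 204 + (127 + (2 + 2352 + 840))*(-1/231) = 204 + (127 + 3194)*(-1/231) = 204 + 3321*(-1/231) = 204 - 1107/77 = 14601/77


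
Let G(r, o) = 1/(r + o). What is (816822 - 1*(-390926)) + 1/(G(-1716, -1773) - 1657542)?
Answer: 6984604801770683/5783164039 ≈ 1.2077e+6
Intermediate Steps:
G(r, o) = 1/(o + r)
(816822 - 1*(-390926)) + 1/(G(-1716, -1773) - 1657542) = (816822 - 1*(-390926)) + 1/(1/(-1773 - 1716) - 1657542) = (816822 + 390926) + 1/(1/(-3489) - 1657542) = 1207748 + 1/(-1/3489 - 1657542) = 1207748 + 1/(-5783164039/3489) = 1207748 - 3489/5783164039 = 6984604801770683/5783164039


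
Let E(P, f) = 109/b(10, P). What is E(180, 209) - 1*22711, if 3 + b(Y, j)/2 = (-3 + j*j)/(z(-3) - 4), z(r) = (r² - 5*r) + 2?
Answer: -734268142/32331 ≈ -22711.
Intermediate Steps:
z(r) = 2 + r² - 5*r
b(Y, j) = -69/11 + j²/11 (b(Y, j) = -6 + 2*((-3 + j*j)/((2 + (-3)² - 5*(-3)) - 4)) = -6 + 2*((-3 + j²)/((2 + 9 + 15) - 4)) = -6 + 2*((-3 + j²)/(26 - 4)) = -6 + 2*((-3 + j²)/22) = -6 + 2*((-3 + j²)*(1/22)) = -6 + 2*(-3/22 + j²/22) = -6 + (-3/11 + j²/11) = -69/11 + j²/11)
E(P, f) = 109/(-69/11 + P²/11)
E(180, 209) - 1*22711 = 1199/(-69 + 180²) - 1*22711 = 1199/(-69 + 32400) - 22711 = 1199/32331 - 22711 = -734268142/32331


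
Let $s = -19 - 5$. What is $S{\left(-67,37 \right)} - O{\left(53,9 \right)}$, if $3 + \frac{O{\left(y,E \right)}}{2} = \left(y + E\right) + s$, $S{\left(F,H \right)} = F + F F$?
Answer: $4352$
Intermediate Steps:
$s = -24$ ($s = -19 - 5 = -24$)
$S{\left(F,H \right)} = F + F^{2}$
$O{\left(y,E \right)} = -54 + 2 E + 2 y$ ($O{\left(y,E \right)} = -6 + 2 \left(\left(y + E\right) - 24\right) = -6 + 2 \left(\left(E + y\right) - 24\right) = -6 + 2 \left(-24 + E + y\right) = -6 + \left(-48 + 2 E + 2 y\right) = -54 + 2 E + 2 y$)
$S{\left(-67,37 \right)} - O{\left(53,9 \right)} = - 67 \left(1 - 67\right) - \left(-54 + 2 \cdot 9 + 2 \cdot 53\right) = \left(-67\right) \left(-66\right) - \left(-54 + 18 + 106\right) = 4422 - 70 = 4352$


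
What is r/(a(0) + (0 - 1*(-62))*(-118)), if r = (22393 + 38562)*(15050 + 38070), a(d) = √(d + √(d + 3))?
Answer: -3237929600/(7316 - 3^(¼)) ≈ -4.4266e+5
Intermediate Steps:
a(d) = √(d + √(3 + d))
r = 3237929600 (r = 60955*53120 = 3237929600)
r/(a(0) + (0 - 1*(-62))*(-118)) = 3237929600/(√(0 + √(3 + 0)) + (0 - 1*(-62))*(-118)) = 3237929600/(√(0 + √3) + (0 + 62)*(-118)) = 3237929600/(√(√3) + 62*(-118)) = 3237929600/(3^(¼) - 7316) = 3237929600/(-7316 + 3^(¼))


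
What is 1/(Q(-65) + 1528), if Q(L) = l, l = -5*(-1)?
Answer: 1/1533 ≈ 0.00065232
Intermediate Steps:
l = 5
Q(L) = 5
1/(Q(-65) + 1528) = 1/(5 + 1528) = 1/1533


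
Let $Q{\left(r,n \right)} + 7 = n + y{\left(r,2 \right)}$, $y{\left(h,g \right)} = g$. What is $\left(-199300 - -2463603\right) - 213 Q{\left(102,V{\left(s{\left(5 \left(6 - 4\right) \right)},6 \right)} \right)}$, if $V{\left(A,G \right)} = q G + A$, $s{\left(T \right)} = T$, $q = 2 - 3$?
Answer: $2264516$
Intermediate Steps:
$q = -1$
$V{\left(A,G \right)} = A - G$ ($V{\left(A,G \right)} = - G + A = A - G$)
$Q{\left(r,n \right)} = -5 + n$ ($Q{\left(r,n \right)} = -7 + \left(n + 2\right) = -7 + \left(2 + n\right) = -5 + n$)
$\left(-199300 - -2463603\right) - 213 Q{\left(102,V{\left(s{\left(5 \left(6 - 4\right) \right)},6 \right)} \right)} = \left(-199300 - -2463603\right) - 213 \left(-5 + \left(5 \left(6 - 4\right) - 6\right)\right) = \left(-199300 + 2463603\right) - 213 \left(-5 + \left(5 \cdot 2 - 6\right)\right) = 2264303 - 213 \left(-5 + \left(10 - 6\right)\right) = 2264303 - 213 \left(-5 + 4\right) = 2264303 - 213 \left(-1\right) = 2264303 - -213 = 2264303 + 213 = 2264516$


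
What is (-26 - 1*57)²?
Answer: 6889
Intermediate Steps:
(-26 - 1*57)² = (-26 - 57)² = (-83)² = 6889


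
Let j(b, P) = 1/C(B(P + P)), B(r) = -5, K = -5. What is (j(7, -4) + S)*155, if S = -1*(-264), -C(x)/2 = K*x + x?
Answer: 327329/8 ≈ 40916.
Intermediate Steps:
C(x) = 8*x (C(x) = -2*(-5*x + x) = -(-8)*x = 8*x)
j(b, P) = -1/40 (j(b, P) = 1/(8*(-5)) = 1/(-40) = -1/40)
S = 264
(j(7, -4) + S)*155 = (-1/40 + 264)*155 = (10559/40)*155 = 327329/8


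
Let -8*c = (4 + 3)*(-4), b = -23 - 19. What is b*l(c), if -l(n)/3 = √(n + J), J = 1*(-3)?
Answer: 63*√2 ≈ 89.095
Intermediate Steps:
b = -42
J = -3
c = 7/2 (c = -(4 + 3)*(-4)/8 = -7*(-4)/8 = -⅛*(-28) = 7/2 ≈ 3.5000)
l(n) = -3*√(-3 + n) (l(n) = -3*√(n - 3) = -3*√(-3 + n))
b*l(c) = -(-126)*√(-3 + 7/2) = -(-126)*√(½) = -(-126)*√2/2 = -(-63)*√2 = 63*√2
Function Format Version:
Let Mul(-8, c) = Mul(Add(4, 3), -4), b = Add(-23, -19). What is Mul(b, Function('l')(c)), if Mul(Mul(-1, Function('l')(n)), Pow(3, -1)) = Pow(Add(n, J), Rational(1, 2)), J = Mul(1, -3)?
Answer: Mul(63, Pow(2, Rational(1, 2))) ≈ 89.095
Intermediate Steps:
b = -42
J = -3
c = Rational(7, 2) (c = Mul(Rational(-1, 8), Mul(Add(4, 3), -4)) = Mul(Rational(-1, 8), Mul(7, -4)) = Mul(Rational(-1, 8), -28) = Rational(7, 2) ≈ 3.5000)
Function('l')(n) = Mul(-3, Pow(Add(-3, n), Rational(1, 2))) (Function('l')(n) = Mul(-3, Pow(Add(n, -3), Rational(1, 2))) = Mul(-3, Pow(Add(-3, n), Rational(1, 2))))
Mul(b, Function('l')(c)) = Mul(-42, Mul(-3, Pow(Add(-3, Rational(7, 2)), Rational(1, 2)))) = Mul(-42, Mul(-3, Pow(Rational(1, 2), Rational(1, 2)))) = Mul(-42, Mul(-3, Mul(Rational(1, 2), Pow(2, Rational(1, 2))))) = Mul(-42, Mul(Rational(-3, 2), Pow(2, Rational(1, 2)))) = Mul(63, Pow(2, Rational(1, 2)))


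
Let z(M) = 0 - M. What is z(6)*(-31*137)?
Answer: 25482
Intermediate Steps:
z(M) = -M
z(6)*(-31*137) = (-1*6)*(-31*137) = -6*(-4247) = 25482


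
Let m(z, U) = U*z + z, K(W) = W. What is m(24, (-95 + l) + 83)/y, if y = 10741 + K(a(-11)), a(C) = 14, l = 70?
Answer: 472/3585 ≈ 0.13166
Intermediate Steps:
m(z, U) = z + U*z
y = 10755 (y = 10741 + 14 = 10755)
m(24, (-95 + l) + 83)/y = (24*(1 + ((-95 + 70) + 83)))/10755 = (24*(1 + (-25 + 83)))*(1/10755) = (24*(1 + 58))*(1/10755) = (24*59)*(1/10755) = 1416*(1/10755) = 472/3585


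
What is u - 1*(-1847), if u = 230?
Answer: 2077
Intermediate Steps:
u - 1*(-1847) = 230 - 1*(-1847) = 230 + 1847 = 2077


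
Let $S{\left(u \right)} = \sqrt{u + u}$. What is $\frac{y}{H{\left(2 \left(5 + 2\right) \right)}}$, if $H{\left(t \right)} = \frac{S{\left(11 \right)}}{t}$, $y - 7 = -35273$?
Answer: $- 22442 \sqrt{22} \approx -1.0526 \cdot 10^{5}$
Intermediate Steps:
$y = -35266$ ($y = 7 - 35273 = -35266$)
$S{\left(u \right)} = \sqrt{2} \sqrt{u}$ ($S{\left(u \right)} = \sqrt{2 u} = \sqrt{2} \sqrt{u}$)
$H{\left(t \right)} = \frac{\sqrt{22}}{t}$ ($H{\left(t \right)} = \frac{\sqrt{2} \sqrt{11}}{t} = \frac{\sqrt{22}}{t}$)
$\frac{y}{H{\left(2 \left(5 + 2\right) \right)}} = - \frac{35266}{\sqrt{22} \frac{1}{2 \left(5 + 2\right)}} = - \frac{35266}{\sqrt{22} \frac{1}{2 \cdot 7}} = - \frac{35266}{\sqrt{22} \cdot \frac{1}{14}} = - \frac{35266}{\frac{1}{14} \sqrt{22}} = - 35266 \frac{7 \sqrt{22}}{11} = - 22442 \sqrt{22}$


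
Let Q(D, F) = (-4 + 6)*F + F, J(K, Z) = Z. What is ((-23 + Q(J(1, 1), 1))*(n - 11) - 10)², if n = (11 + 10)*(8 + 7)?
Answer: 37088100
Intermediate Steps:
Q(D, F) = 3*F (Q(D, F) = 2*F + F = 3*F)
n = 315 (n = 21*15 = 315)
((-23 + Q(J(1, 1), 1))*(n - 11) - 10)² = ((-23 + 3*1)*(315 - 11) - 10)² = ((-23 + 3)*304 - 10)² = (-20*304 - 10)² = (-6080 - 10)² = (-6090)² = 37088100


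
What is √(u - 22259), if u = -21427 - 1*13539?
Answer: 5*I*√2289 ≈ 239.22*I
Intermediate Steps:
u = -34966 (u = -21427 - 13539 = -34966)
√(u - 22259) = √(-34966 - 22259) = √(-57225) = 5*I*√2289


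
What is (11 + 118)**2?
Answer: 16641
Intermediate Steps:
(11 + 118)**2 = 129**2 = 16641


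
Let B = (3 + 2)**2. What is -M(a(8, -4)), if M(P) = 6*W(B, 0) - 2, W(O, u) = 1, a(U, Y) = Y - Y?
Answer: -4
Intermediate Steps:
B = 25 (B = 5**2 = 25)
a(U, Y) = 0
M(P) = 4 (M(P) = 6*1 - 2 = 6 - 2 = 4)
-M(a(8, -4)) = -1*4 = -4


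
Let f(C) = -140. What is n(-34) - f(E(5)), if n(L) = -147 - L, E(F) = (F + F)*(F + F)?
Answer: 27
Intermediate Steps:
E(F) = 4*F² (E(F) = (2*F)*(2*F) = 4*F²)
n(-34) - f(E(5)) = (-147 - 1*(-34)) - 1*(-140) = (-147 + 34) + 140 = -113 + 140 = 27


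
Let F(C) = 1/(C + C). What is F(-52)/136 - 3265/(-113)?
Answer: 46180047/1598272 ≈ 28.894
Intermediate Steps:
F(C) = 1/(2*C)
F(-52)/136 - 3265/(-113) = ((½)/(-52))/136 - 3265/(-113) = ((½)*(-1/52))*(1/136) - 3265*(-1/113) = -1/104*1/136 + 3265/113 = -1/14144 + 3265/113 = 46180047/1598272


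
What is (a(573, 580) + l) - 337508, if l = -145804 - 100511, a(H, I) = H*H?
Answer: -255494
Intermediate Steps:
a(H, I) = H**2
l = -246315
(a(573, 580) + l) - 337508 = (573**2 - 246315) - 337508 = (328329 - 246315) - 337508 = 82014 - 337508 = -255494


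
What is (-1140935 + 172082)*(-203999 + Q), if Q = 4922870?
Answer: -4571892324963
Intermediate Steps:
(-1140935 + 172082)*(-203999 + Q) = (-1140935 + 172082)*(-203999 + 4922870) = -968853*4718871 = -4571892324963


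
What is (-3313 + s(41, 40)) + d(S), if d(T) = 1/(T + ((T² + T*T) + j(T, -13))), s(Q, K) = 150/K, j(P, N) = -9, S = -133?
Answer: -29151183/8809 ≈ -3309.3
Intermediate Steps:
d(T) = 1/(-9 + T + 2*T²) (d(T) = 1/(T + ((T² + T*T) - 9)) = 1/(T + ((T² + T²) - 9)) = 1/(T + (2*T² - 9)) = 1/(T + (-9 + 2*T²)) = 1/(-9 + T + 2*T²))
(-3313 + s(41, 40)) + d(S) = (-3313 + 150/40) + 1/(-9 - 133 + 2*(-133)²) = (-3313 + 150*(1/40)) + 1/(-9 - 133 + 2*17689) = (-3313 + 15/4) + 1/(-9 - 133 + 35378) = -13237/4 + 1/35236 = -29151183/8809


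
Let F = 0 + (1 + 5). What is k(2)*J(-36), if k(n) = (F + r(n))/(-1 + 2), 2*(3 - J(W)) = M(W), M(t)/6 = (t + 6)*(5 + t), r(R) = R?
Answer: -22296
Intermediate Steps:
M(t) = 6*(5 + t)*(6 + t) (M(t) = 6*((t + 6)*(5 + t)) = 6*((6 + t)*(5 + t)) = 6*((5 + t)*(6 + t)) = 6*(5 + t)*(6 + t))
F = 6 (F = 0 + 6 = 6)
J(W) = -87 - 33*W - 3*W² (J(W) = 3 - (180 + 6*W² + 66*W)/2 = 3 + (-90 - 33*W - 3*W²) = -87 - 33*W - 3*W²)
k(n) = 6 + n (k(n) = (6 + n)/(-1 + 2) = (6 + n)/1 = (6 + n)*1 = 6 + n)
k(2)*J(-36) = (6 + 2)*(-87 - 33*(-36) - 3*(-36)²) = 8*(-87 + 1188 - 3*1296) = 8*(-87 + 1188 - 3888) = 8*(-2787) = -22296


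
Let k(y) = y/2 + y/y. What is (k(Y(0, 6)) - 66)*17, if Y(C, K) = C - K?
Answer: -1156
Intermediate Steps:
k(y) = 1 + y/2 (k(y) = y*(½) + 1 = y/2 + 1 = 1 + y/2)
(k(Y(0, 6)) - 66)*17 = ((1 + (0 - 1*6)/2) - 66)*17 = ((1 + (0 - 6)/2) - 66)*17 = ((1 + (½)*(-6)) - 66)*17 = ((1 - 3) - 66)*17 = (-2 - 66)*17 = -68*17 = -1156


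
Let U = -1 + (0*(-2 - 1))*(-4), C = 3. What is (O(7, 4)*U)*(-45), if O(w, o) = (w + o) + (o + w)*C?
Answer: 1980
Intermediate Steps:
O(w, o) = 4*o + 4*w (O(w, o) = (w + o) + (o + w)*3 = (o + w) + (3*o + 3*w) = 4*o + 4*w)
U = -1 (U = -1 + (0*(-3))*(-4) = -1 + 0*(-4) = -1 + 0 = -1)
(O(7, 4)*U)*(-45) = ((4*4 + 4*7)*(-1))*(-45) = ((16 + 28)*(-1))*(-45) = (44*(-1))*(-45) = -44*(-45) = 1980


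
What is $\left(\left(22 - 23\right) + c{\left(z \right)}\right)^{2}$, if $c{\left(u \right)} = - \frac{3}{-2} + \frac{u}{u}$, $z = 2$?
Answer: $\frac{9}{4} \approx 2.25$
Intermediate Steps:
$c{\left(u \right)} = \frac{5}{2}$ ($c{\left(u \right)} = \left(-3\right) \left(- \frac{1}{2}\right) + 1 = \frac{3}{2} + 1 = \frac{5}{2}$)
$\left(\left(22 - 23\right) + c{\left(z \right)}\right)^{2} = \left(\left(22 - 23\right) + \frac{5}{2}\right)^{2} = \left(-1 + \frac{5}{2}\right)^{2} = \left(\frac{3}{2}\right)^{2} = \frac{9}{4}$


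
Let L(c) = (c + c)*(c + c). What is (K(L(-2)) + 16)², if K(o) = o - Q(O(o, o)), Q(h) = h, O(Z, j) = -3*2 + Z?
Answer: 484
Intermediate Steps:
O(Z, j) = -6 + Z
L(c) = 4*c² (L(c) = (2*c)*(2*c) = 4*c²)
K(o) = 6 (K(o) = o - (-6 + o) = o + (6 - o) = 6)
(K(L(-2)) + 16)² = (6 + 16)² = 22² = 484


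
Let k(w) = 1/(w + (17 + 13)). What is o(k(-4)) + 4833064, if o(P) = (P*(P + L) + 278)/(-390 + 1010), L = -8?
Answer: 2025633971401/419120 ≈ 4.8331e+6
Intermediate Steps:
k(w) = 1/(30 + w) (k(w) = 1/(w + 30) = 1/(30 + w))
o(P) = 139/310 + P*(-8 + P)/620 (o(P) = (P*(P - 8) + 278)/(-390 + 1010) = (P*(-8 + P) + 278)/620 = (278 + P*(-8 + P))*(1/620) = 139/310 + P*(-8 + P)/620)
o(k(-4)) + 4833064 = (139/310 - 2/(155*(30 - 4)) + (1/(30 - 4))²/620) + 4833064 = (139/310 - 2/155/26 + (1/26)²/620) + 4833064 = (139/310 - 2/155*1/26 + (1/26)²/620) + 4833064 = (139/310 - 1/2015 + (1/620)*(1/676)) + 4833064 = (139/310 - 1/2015 + 1/419120) + 4833064 = 187721/419120 + 4833064 = 2025633971401/419120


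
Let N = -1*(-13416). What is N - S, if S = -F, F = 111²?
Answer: 25737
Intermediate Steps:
N = 13416
F = 12321
S = -12321 (S = -1*12321 = -12321)
N - S = 13416 - 1*(-12321) = 13416 + 12321 = 25737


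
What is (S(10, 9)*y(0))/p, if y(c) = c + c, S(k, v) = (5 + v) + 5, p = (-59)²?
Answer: 0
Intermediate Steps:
p = 3481
S(k, v) = 10 + v
y(c) = 2*c
(S(10, 9)*y(0))/p = ((10 + 9)*(2*0))/3481 = (19*0)*(1/3481) = 0*(1/3481) = 0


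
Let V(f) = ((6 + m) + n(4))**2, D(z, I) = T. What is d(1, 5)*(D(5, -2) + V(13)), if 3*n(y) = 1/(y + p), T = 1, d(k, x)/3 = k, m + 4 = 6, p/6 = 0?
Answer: 9553/48 ≈ 199.02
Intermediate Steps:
p = 0 (p = 6*0 = 0)
m = 2 (m = -4 + 6 = 2)
d(k, x) = 3*k
D(z, I) = 1
n(y) = 1/(3*y) (n(y) = 1/(3*(y + 0)) = 1/(3*y))
V(f) = 9409/144 (V(f) = ((6 + 2) + (1/3)/4)**2 = (8 + (1/3)*(1/4))**2 = (8 + 1/12)**2 = (97/12)**2 = 9409/144)
d(1, 5)*(D(5, -2) + V(13)) = (3*1)*(1 + 9409/144) = 3*(9553/144) = 9553/48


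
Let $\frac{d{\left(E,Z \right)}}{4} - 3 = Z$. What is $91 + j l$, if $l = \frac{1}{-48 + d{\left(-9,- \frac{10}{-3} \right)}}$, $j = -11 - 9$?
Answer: $\frac{1562}{17} \approx 91.882$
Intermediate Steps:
$d{\left(E,Z \right)} = 12 + 4 Z$
$j = -20$ ($j = -11 - 9 = -20$)
$l = - \frac{3}{68}$ ($l = \frac{1}{-48 + \left(12 + 4 \left(- \frac{10}{-3}\right)\right)} = \frac{1}{-48 + \left(12 + 4 \left(\left(-10\right) \left(- \frac{1}{3}\right)\right)\right)} = \frac{1}{-48 + \left(12 + 4 \cdot \frac{10}{3}\right)} = \frac{1}{-48 + \left(12 + \frac{40}{3}\right)} = \frac{1}{-48 + \frac{76}{3}} = \frac{1}{- \frac{68}{3}} = - \frac{3}{68} \approx -0.044118$)
$91 + j l = 91 - - \frac{15}{17} = 91 + \frac{15}{17} = \frac{1562}{17}$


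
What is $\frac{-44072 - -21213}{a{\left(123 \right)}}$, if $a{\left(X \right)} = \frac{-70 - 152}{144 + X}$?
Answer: $\frac{2034451}{74} \approx 27493.0$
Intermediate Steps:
$a{\left(X \right)} = - \frac{222}{144 + X}$
$\frac{-44072 - -21213}{a{\left(123 \right)}} = \frac{-44072 - -21213}{\left(-222\right) \frac{1}{144 + 123}} = \frac{-44072 + 21213}{\left(-222\right) \frac{1}{267}} = - \frac{22859}{\left(-222\right) \frac{1}{267}} = - \frac{22859}{- \frac{74}{89}} = \left(-22859\right) \left(- \frac{89}{74}\right) = \frac{2034451}{74}$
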